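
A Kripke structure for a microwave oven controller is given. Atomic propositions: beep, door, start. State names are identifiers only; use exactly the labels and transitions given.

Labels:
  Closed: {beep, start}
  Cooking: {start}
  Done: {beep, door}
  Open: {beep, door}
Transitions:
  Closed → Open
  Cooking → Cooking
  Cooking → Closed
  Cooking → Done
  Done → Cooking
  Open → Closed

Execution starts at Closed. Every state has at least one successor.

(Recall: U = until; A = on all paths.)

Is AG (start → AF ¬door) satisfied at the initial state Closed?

States satisfying start → AF ¬door: {Closed, Cooking, Done, Open}.
States satisfying AG (start → AF ¬door): {Closed, Cooking, Done, Open}.
Every state reachable from Closed satisfies start → AF ¬door.
Closed ∈ Sat(AG (start → AF ¬door)).

Holds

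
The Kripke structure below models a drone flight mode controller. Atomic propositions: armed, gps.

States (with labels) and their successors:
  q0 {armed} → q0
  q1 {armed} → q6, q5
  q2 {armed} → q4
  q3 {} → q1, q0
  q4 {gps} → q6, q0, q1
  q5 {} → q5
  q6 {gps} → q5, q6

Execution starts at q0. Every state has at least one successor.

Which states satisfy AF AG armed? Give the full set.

States satisfying AG armed: {q0}.
States satisfying AF AG armed: {q0}.

{q0}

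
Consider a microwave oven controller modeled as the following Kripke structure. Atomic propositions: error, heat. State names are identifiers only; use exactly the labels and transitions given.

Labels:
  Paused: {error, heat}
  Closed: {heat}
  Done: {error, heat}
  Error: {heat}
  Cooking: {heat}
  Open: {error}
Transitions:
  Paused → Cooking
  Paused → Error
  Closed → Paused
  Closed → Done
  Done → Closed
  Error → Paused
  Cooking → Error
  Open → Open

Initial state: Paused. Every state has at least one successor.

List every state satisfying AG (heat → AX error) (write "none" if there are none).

{Open}

States satisfying heat → AX error: {Closed, Error, Open}.
States satisfying AG (heat → AX error): {Open}.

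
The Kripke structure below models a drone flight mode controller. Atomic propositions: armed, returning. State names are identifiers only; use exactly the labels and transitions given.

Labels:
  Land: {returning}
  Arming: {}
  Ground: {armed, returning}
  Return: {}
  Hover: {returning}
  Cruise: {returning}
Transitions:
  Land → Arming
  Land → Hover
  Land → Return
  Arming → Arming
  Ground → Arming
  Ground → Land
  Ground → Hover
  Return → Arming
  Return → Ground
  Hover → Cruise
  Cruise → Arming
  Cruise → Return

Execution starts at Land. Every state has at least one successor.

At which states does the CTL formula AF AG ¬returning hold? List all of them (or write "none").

{Arming}

States satisfying AG ¬returning: {Arming}.
States satisfying AF AG ¬returning: {Arming}.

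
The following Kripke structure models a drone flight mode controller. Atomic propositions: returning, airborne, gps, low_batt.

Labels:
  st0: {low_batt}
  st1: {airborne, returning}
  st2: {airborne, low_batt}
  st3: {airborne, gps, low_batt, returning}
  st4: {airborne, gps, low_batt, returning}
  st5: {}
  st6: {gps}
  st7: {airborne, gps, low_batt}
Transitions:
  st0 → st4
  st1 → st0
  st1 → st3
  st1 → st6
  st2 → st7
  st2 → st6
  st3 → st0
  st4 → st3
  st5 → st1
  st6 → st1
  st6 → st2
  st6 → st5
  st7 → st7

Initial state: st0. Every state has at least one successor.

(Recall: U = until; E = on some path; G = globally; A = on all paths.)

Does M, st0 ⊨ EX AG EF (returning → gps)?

Holds

States satisfying AG EF (returning → gps): {st0, st1, st2, st3, st4, st5, st6, st7}.
States satisfying EX AG EF (returning → gps): {st0, st1, st2, st3, st4, st5, st6, st7}.
st0 ∈ Sat(EX AG EF (returning → gps)).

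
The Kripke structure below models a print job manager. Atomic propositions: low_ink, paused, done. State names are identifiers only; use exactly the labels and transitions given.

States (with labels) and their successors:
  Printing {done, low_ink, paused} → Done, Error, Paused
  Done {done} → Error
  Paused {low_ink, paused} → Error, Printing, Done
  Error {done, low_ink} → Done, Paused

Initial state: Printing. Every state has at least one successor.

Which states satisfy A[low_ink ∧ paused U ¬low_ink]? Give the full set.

{Done}

States satisfying low_ink ∧ paused: {Printing, Paused}.
States satisfying ¬low_ink: {Done}.
States satisfying A[low_ink ∧ paused U ¬low_ink]: {Done}.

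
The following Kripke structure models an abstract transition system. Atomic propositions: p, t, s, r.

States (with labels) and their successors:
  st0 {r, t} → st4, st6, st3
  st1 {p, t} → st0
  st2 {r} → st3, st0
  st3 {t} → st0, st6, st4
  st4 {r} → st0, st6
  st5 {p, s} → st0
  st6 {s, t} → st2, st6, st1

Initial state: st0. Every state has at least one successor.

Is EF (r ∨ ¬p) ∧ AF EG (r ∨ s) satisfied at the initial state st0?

Satisfied

States satisfying r ∨ ¬p: {st0, st2, st3, st4, st6}.
States satisfying EF (r ∨ ¬p): {st0, st1, st2, st3, st4, st5, st6}.
States satisfying EG (r ∨ s): {st0, st2, st4, st5, st6}.
States satisfying AF EG (r ∨ s): {st0, st1, st2, st3, st4, st5, st6}.
States satisfying EF (r ∨ ¬p) ∧ AF EG (r ∨ s): {st0, st1, st2, st3, st4, st5, st6}.
st0 ∈ Sat(EF (r ∨ ¬p) ∧ AF EG (r ∨ s)).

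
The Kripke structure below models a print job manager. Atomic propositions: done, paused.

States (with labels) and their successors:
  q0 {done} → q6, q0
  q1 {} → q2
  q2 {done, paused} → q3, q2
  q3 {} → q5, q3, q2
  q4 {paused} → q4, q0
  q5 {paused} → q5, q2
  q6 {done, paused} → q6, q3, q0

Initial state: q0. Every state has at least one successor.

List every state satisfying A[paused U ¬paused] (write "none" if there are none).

States satisfying paused: {q2, q4, q5, q6}.
States satisfying ¬paused: {q0, q1, q3}.
States satisfying A[paused U ¬paused]: {q0, q1, q3}.

{q0, q1, q3}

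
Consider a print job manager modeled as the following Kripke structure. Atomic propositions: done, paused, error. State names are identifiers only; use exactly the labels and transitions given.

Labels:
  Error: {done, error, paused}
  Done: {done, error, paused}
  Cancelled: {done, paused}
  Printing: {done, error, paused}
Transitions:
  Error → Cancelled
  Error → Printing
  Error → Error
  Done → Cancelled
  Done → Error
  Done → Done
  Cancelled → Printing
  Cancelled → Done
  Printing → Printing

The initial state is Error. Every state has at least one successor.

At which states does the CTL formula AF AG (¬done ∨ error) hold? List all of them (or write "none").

{Printing}

States satisfying AG (¬done ∨ error): {Printing}.
States satisfying AF AG (¬done ∨ error): {Printing}.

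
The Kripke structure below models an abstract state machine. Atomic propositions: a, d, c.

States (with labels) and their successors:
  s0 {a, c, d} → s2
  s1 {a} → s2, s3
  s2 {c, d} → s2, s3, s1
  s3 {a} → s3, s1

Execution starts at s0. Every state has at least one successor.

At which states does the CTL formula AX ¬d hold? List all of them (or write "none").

{s3}

States satisfying ¬d: {s1, s3}.
States satisfying AX ¬d: {s3}.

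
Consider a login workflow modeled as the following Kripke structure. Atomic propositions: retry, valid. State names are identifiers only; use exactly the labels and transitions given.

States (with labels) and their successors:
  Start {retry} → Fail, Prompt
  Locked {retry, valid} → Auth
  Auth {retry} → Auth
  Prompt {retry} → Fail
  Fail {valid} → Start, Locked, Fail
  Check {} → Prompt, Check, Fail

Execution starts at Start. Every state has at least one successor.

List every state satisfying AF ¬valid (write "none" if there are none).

{Start, Locked, Auth, Prompt, Check}

States satisfying ¬valid: {Start, Auth, Prompt, Check}.
States satisfying AF ¬valid: {Start, Locked, Auth, Prompt, Check}.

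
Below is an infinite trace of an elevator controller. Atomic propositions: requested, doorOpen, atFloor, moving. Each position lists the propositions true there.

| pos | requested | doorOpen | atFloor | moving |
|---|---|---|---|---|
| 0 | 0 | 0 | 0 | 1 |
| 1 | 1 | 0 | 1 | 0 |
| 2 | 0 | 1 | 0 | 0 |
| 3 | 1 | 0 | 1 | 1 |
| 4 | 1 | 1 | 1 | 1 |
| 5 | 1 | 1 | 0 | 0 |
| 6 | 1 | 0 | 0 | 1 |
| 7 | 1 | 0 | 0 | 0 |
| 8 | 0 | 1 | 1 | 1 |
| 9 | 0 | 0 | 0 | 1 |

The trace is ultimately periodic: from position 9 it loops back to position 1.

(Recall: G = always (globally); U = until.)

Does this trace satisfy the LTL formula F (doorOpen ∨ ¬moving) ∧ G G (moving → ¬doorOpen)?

Does not hold

doorOpen ∨ ¬moving holds at position 1, which is reachable from 0, so F (doorOpen ∨ ¬moving) holds.
G (moving → ¬doorOpen) must hold at every position from 0 onward. It fails at position 0, so G G (moving → ¬doorOpen) is false.
At position 0: F (doorOpen ∨ ¬moving) is true; G G (moving → ¬doorOpen) is false; so F (doorOpen ∨ ¬moving) ∧ G G (moving → ¬doorOpen) is false.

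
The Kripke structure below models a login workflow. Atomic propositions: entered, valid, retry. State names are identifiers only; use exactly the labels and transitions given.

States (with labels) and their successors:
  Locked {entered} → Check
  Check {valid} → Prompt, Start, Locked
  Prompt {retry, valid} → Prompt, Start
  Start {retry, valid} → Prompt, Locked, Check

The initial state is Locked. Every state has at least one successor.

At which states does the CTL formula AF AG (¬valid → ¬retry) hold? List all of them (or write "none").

{Locked, Check, Prompt, Start}

States satisfying AG (¬valid → ¬retry): {Locked, Check, Prompt, Start}.
States satisfying AF AG (¬valid → ¬retry): {Locked, Check, Prompt, Start}.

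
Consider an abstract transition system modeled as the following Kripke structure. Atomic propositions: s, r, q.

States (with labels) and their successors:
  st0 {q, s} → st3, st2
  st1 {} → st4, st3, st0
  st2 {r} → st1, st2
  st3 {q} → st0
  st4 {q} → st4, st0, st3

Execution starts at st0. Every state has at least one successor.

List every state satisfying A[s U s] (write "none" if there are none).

{st0}

States satisfying s: {st0}.
States satisfying A[s U s]: {st0}.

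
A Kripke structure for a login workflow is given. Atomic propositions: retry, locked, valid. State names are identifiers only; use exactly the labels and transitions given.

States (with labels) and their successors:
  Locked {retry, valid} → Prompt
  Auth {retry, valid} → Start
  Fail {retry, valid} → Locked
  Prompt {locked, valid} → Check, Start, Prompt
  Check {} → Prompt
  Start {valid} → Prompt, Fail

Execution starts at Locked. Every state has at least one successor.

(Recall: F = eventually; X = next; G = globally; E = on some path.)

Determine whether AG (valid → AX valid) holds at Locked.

States satisfying valid → AX valid: {Locked, Auth, Fail, Check, Start}.
States satisfying AG (valid → AX valid): ∅.
Prompt is reachable from Locked and violates valid → AX valid, so AG fails at Locked.
Locked ∉ Sat(AG (valid → AX valid)).

Violated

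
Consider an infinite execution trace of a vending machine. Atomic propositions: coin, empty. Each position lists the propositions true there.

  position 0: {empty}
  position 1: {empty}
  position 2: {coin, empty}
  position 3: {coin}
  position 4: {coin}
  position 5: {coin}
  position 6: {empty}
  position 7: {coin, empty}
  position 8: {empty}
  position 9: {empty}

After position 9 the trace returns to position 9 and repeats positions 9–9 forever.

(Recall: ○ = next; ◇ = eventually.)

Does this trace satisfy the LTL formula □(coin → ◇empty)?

Yes

coin → ◇empty holds at every position 0..9, and those are all positions ever visited, so □(coin → ◇empty) holds.
Positions where coin holds: 2, 3, 4, 5, 7.
Check ◇empty at each: 2→ok, 3→ok, 4→ok, 5→ok, 7→ok.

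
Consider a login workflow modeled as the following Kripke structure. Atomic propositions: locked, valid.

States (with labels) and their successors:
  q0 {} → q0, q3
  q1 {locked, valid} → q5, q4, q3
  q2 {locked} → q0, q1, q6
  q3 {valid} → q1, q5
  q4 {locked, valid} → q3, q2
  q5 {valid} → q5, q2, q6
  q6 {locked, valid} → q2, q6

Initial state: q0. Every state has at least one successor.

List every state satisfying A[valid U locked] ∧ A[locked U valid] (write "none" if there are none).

States satisfying valid: {q1, q3, q4, q5, q6}.
States satisfying locked: {q1, q2, q4, q6}.
States satisfying A[valid U locked]: {q1, q2, q4, q6}.
States satisfying A[locked U valid]: {q1, q3, q4, q5, q6}.
States satisfying A[valid U locked] ∧ A[locked U valid]: {q1, q4, q6}.

{q1, q4, q6}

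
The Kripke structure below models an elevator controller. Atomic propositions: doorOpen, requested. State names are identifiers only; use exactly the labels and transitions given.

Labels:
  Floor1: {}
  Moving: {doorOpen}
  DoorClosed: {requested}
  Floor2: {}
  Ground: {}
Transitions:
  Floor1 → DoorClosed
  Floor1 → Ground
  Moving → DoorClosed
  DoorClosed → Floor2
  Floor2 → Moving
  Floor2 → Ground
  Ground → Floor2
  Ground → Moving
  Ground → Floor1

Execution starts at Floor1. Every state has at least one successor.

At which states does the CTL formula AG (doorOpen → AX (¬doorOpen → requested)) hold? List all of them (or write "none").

{Floor1, Moving, DoorClosed, Floor2, Ground}

States satisfying doorOpen → AX (¬doorOpen → requested): {Floor1, Moving, DoorClosed, Floor2, Ground}.
States satisfying AG (doorOpen → AX (¬doorOpen → requested)): {Floor1, Moving, DoorClosed, Floor2, Ground}.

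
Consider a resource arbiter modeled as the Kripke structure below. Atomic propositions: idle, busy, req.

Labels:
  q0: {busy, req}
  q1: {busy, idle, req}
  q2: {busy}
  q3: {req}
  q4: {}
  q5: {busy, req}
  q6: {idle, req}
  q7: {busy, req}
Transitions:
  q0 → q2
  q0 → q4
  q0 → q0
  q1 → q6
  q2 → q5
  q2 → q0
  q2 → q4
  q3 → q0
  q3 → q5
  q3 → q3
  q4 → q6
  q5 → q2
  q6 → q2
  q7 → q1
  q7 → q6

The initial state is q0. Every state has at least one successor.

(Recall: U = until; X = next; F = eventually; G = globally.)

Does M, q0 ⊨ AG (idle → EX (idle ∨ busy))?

States satisfying idle → EX (idle ∨ busy): {q0, q1, q2, q3, q4, q5, q6, q7}.
States satisfying AG (idle → EX (idle ∨ busy)): {q0, q1, q2, q3, q4, q5, q6, q7}.
Every state reachable from q0 satisfies idle → EX (idle ∨ busy).
q0 ∈ Sat(AG (idle → EX (idle ∨ busy))).

Holds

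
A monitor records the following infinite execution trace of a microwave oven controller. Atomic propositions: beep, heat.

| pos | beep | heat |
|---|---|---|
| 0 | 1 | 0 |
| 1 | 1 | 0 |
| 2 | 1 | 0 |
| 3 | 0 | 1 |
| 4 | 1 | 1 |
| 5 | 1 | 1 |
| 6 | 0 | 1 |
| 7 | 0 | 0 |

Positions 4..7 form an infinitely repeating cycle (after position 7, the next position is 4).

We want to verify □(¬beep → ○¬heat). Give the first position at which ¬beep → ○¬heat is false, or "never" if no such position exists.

3

Check ¬beep → ○¬heat at each position in order: 0 ✓, 1 ✓, 2 ✓.
At position 3 the labels are {heat} and the next position 4 has {beep, heat}, so ¬beep → ○¬heat is false there. This is the first violation.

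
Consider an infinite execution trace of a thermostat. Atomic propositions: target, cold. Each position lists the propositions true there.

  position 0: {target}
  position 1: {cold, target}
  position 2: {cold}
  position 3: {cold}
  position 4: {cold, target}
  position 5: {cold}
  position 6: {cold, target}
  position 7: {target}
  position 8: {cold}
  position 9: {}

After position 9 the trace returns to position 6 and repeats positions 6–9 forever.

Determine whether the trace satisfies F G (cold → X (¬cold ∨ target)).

G (cold → X (¬cold ∨ target)) holds at position 5, which is reachable from 0, so F G (cold → X (¬cold ∨ target)) holds.

Yes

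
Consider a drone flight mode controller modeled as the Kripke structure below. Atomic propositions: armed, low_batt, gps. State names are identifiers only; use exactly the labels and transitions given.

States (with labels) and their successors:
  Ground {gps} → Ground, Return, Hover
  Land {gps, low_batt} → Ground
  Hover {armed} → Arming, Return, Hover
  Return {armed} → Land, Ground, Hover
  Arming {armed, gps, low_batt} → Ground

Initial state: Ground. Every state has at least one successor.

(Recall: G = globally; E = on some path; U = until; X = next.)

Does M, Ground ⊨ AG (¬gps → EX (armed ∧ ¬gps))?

Satisfied

States satisfying ¬gps → EX (armed ∧ ¬gps): {Ground, Land, Hover, Return, Arming}.
States satisfying AG (¬gps → EX (armed ∧ ¬gps)): {Ground, Land, Hover, Return, Arming}.
Every state reachable from Ground satisfies ¬gps → EX (armed ∧ ¬gps).
Ground ∈ Sat(AG (¬gps → EX (armed ∧ ¬gps))).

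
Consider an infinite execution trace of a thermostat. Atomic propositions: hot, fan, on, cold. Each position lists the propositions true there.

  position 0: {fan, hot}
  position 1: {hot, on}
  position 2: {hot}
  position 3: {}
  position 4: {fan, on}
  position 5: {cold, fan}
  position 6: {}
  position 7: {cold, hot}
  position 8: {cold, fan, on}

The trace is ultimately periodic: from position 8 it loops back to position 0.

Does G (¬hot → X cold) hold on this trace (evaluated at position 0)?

¬hot → X cold must hold at every position from 0 onward. It fails at position 3, so G (¬hot → X cold) is false.
Positions where ¬hot holds: 3, 4, 5, 6, 8.
Check X cold at each: 3→fails, 4→ok, 5→fails, 6→ok, 8→fails.

Does not hold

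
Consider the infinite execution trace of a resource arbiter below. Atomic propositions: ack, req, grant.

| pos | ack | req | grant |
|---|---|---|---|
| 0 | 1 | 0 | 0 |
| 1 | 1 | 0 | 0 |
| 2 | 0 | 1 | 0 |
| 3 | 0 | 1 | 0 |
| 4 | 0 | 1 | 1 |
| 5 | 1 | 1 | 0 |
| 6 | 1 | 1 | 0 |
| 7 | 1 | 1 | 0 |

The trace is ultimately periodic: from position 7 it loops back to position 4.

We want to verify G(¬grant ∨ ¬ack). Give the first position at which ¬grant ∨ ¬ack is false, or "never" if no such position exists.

never

¬grant ∨ ¬ack holds at every position 0..7, and those are all the positions the trace ever visits, so the invariant G(¬grant ∨ ¬ack) is never violated.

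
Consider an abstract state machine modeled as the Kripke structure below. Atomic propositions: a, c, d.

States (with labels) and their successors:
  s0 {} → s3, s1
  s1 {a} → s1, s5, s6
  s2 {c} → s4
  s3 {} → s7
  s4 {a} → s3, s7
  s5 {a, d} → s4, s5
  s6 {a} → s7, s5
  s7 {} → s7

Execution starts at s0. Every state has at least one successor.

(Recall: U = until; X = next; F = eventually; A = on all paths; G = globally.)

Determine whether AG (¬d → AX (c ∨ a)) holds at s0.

Does not hold

States satisfying ¬d → AX (c ∨ a): {s1, s2, s5}.
States satisfying AG (¬d → AX (c ∨ a)): ∅.
s0 is reachable from s0 and violates ¬d → AX (c ∨ a), so AG fails at s0.
s0 ∉ Sat(AG (¬d → AX (c ∨ a))).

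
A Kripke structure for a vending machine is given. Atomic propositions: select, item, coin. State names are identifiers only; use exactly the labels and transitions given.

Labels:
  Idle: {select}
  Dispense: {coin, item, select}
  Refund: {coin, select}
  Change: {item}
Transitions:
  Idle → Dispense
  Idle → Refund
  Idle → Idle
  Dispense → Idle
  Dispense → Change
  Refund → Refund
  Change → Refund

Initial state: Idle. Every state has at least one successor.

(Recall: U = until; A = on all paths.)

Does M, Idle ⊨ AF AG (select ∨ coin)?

No

States satisfying AG (select ∨ coin): {Refund}.
States satisfying AF AG (select ∨ coin): {Refund, Change}.
There is a path from Idle along which AG (select ∨ coin) never holds.
Idle ∉ Sat(AF AG (select ∨ coin)).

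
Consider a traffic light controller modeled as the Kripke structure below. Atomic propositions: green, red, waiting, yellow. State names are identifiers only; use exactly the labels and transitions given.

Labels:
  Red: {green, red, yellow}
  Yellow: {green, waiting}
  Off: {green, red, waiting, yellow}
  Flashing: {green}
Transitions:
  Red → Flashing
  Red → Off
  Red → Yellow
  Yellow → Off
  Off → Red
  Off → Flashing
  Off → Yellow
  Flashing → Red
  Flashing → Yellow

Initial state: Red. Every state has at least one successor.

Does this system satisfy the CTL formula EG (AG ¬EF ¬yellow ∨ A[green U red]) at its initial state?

Yes

States satisfying AG ¬EF ¬yellow ∨ A[green U red]: {Red, Yellow, Off, Flashing}.
States satisfying EG (AG ¬EF ¬yellow ∨ A[green U red]): {Red, Yellow, Off, Flashing}.
Red ∈ Sat(EG (AG ¬EF ¬yellow ∨ A[green U red])).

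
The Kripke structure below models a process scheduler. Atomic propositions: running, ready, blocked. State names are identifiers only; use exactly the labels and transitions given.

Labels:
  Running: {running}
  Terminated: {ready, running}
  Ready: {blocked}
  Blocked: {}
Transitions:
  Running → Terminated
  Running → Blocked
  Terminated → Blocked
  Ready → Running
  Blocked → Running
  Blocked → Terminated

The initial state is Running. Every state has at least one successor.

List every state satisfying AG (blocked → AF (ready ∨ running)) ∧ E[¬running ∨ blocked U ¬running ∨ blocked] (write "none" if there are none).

{Ready, Blocked}

States satisfying blocked → AF (ready ∨ running): {Running, Terminated, Ready, Blocked}.
States satisfying AG (blocked → AF (ready ∨ running)): {Running, Terminated, Ready, Blocked}.
States satisfying ¬running ∨ blocked: {Ready, Blocked}.
States satisfying E[¬running ∨ blocked U ¬running ∨ blocked]: {Ready, Blocked}.
States satisfying AG (blocked → AF (ready ∨ running)) ∧ E[¬running ∨ blocked U ¬running ∨ blocked]: {Ready, Blocked}.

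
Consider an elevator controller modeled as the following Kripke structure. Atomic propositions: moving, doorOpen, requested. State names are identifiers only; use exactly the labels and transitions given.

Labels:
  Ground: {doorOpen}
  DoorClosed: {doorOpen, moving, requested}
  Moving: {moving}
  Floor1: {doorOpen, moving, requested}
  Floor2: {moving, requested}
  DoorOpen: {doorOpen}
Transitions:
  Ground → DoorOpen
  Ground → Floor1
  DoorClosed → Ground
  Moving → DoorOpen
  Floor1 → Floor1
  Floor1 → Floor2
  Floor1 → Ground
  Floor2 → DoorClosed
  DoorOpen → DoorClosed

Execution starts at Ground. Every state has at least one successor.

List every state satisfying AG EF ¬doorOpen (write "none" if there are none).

States satisfying EF ¬doorOpen: {Ground, DoorClosed, Moving, Floor1, Floor2, DoorOpen}.
States satisfying AG EF ¬doorOpen: {Ground, DoorClosed, Moving, Floor1, Floor2, DoorOpen}.

{Ground, DoorClosed, Moving, Floor1, Floor2, DoorOpen}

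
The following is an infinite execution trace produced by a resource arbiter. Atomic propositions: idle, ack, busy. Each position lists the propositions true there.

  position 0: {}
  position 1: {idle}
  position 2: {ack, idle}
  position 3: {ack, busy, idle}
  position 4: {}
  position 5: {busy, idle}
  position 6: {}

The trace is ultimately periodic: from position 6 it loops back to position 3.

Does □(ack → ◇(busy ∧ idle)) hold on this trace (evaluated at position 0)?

Satisfied

ack → ◇(busy ∧ idle) holds at every position 0..6, and those are all positions ever visited, so □(ack → ◇(busy ∧ idle)) holds.
Positions where ack holds: 2, 3.
Check ◇(busy ∧ idle) at each: 2→ok, 3→ok.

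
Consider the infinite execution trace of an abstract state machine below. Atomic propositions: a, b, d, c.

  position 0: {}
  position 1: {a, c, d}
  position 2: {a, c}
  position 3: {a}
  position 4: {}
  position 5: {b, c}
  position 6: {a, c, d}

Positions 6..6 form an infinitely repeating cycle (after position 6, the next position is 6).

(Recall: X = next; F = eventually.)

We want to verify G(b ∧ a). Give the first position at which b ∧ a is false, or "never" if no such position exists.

0

At position 0 the labels are {}, so b ∧ a is false there. This is the first violation.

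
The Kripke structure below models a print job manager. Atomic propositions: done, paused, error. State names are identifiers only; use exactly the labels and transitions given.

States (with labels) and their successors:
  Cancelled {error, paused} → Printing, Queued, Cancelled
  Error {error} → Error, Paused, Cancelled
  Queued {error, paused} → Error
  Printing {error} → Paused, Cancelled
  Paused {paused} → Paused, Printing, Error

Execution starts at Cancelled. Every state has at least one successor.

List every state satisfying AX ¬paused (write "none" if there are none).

{Queued}

States satisfying ¬paused: {Error, Printing}.
States satisfying AX ¬paused: {Queued}.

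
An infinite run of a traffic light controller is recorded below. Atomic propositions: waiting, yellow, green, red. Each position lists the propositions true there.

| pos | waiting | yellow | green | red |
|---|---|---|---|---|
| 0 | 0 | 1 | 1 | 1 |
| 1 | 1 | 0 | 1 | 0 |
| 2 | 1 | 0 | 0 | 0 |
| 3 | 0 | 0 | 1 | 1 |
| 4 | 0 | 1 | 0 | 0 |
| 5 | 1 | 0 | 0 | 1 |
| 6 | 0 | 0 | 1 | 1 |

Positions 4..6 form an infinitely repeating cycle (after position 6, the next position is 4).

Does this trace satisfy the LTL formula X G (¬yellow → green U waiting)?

Violated

The position after 0 is 1; G (¬yellow → green U waiting) is false there.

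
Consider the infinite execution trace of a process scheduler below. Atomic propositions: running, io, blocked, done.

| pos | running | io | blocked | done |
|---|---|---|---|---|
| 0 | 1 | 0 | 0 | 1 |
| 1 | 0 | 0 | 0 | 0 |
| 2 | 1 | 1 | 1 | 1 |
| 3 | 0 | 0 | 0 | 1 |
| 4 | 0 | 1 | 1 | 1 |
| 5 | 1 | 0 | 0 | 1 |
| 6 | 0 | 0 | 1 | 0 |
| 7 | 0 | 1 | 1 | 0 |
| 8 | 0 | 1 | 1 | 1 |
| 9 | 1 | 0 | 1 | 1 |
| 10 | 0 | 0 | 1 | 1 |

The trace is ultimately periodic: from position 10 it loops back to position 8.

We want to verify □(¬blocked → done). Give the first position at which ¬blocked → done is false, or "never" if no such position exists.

Check ¬blocked → done at each position in order: 0 ✓.
At position 1 the labels are {}, so ¬blocked → done is false there. This is the first violation.

1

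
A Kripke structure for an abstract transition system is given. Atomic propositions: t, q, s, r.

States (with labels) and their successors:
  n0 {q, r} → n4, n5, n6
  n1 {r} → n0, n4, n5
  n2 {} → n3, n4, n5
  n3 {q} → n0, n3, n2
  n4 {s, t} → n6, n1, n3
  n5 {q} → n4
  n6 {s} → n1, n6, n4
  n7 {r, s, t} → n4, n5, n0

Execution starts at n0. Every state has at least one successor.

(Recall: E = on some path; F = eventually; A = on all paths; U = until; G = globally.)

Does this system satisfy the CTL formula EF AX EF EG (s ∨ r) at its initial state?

States satisfying AX EF EG (s ∨ r): {n0, n1, n2, n3, n4, n5, n6, n7}.
States satisfying EF AX EF EG (s ∨ r): {n0, n1, n2, n3, n4, n5, n6, n7}.
Some path from n0 reaches a state where AX EF EG (s ∨ r) holds.
n0 ∈ Sat(EF AX EF EG (s ∨ r)).

Holds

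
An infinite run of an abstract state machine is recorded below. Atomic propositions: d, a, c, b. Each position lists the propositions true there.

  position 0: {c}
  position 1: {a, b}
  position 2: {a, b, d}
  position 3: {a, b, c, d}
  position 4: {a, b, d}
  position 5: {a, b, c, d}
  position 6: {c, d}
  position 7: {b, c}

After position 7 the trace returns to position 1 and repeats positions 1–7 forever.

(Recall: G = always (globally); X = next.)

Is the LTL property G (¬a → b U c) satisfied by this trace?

Satisfied

¬a → b U c holds at every position 0..7, and those are all positions ever visited, so G (¬a → b U c) holds.
Positions where ¬a holds: 0, 6, 7.
Check b U c at each: 0→ok, 6→ok, 7→ok.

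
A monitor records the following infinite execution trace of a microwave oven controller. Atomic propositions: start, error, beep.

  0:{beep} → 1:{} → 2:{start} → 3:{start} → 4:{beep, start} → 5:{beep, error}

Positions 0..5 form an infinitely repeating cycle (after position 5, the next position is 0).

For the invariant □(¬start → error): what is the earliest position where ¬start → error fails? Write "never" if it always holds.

0

At position 0 the labels are {beep}, so ¬start → error is false there. This is the first violation.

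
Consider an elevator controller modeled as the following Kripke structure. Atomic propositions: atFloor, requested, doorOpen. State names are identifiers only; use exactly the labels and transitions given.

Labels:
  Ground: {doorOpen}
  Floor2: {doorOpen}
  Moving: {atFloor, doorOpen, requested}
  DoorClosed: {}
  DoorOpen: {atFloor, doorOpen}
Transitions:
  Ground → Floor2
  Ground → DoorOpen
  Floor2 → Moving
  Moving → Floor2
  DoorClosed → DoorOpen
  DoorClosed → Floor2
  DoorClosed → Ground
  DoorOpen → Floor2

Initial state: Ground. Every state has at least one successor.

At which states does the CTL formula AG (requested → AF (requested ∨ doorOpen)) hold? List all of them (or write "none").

States satisfying requested → AF (requested ∨ doorOpen): {Ground, Floor2, Moving, DoorClosed, DoorOpen}.
States satisfying AG (requested → AF (requested ∨ doorOpen)): {Ground, Floor2, Moving, DoorClosed, DoorOpen}.

{Ground, Floor2, Moving, DoorClosed, DoorOpen}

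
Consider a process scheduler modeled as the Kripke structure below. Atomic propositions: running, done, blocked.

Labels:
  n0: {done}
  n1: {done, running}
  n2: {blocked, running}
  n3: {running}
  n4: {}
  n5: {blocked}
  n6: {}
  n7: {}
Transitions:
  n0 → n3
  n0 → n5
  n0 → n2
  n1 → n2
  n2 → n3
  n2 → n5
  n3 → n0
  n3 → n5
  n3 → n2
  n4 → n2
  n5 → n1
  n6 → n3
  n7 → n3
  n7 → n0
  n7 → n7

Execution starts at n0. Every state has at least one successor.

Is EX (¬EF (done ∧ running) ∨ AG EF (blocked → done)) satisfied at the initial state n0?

States satisfying ¬EF (done ∧ running) ∨ AG EF (blocked → done): {n0, n1, n2, n3, n4, n5, n6, n7}.
States satisfying EX (¬EF (done ∧ running) ∨ AG EF (blocked → done)): {n0, n1, n2, n3, n4, n5, n6, n7}.
n0 ∈ Sat(EX (¬EF (done ∧ running) ∨ AG EF (blocked → done))).

Satisfied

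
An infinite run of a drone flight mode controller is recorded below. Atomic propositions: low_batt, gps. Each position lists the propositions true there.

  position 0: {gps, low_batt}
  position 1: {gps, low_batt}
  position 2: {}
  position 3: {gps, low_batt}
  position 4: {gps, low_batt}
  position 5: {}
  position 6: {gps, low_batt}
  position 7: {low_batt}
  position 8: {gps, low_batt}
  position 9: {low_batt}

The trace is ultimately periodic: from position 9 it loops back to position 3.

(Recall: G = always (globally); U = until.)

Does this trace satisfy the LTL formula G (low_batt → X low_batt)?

Does not hold

low_batt → X low_batt must hold at every position from 0 onward. It fails at position 1, so G (low_batt → X low_batt) is false.
Positions where low_batt holds: 0, 1, 3, 4, 6, 7, 8, 9.
Check X low_batt at each: 0→ok, 1→fails, 3→ok, 4→fails, 6→ok, 7→ok, 8→ok, 9→ok.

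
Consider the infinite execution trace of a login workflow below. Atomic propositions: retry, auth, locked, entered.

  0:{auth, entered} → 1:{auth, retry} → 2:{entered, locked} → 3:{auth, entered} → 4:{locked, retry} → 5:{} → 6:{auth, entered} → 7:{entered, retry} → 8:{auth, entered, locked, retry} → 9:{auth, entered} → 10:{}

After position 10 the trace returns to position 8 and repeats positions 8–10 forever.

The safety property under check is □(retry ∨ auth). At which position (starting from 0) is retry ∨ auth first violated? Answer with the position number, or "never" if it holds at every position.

Check retry ∨ auth at each position in order: 0 ✓, 1 ✓.
At position 2 the labels are {entered, locked}, so retry ∨ auth is false there. This is the first violation.

2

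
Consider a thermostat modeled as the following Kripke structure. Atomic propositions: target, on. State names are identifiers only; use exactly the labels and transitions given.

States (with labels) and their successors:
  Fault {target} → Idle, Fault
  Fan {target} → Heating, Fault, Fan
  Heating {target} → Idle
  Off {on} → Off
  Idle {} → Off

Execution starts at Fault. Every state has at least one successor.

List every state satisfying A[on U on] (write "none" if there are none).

States satisfying on: {Off}.
States satisfying A[on U on]: {Off}.

{Off}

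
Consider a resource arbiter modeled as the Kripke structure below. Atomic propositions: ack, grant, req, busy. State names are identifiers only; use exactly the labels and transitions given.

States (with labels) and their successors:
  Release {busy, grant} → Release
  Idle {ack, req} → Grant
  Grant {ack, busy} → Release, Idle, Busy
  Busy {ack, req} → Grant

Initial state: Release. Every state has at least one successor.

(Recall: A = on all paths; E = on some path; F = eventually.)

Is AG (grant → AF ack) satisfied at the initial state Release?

Does not hold

States satisfying grant → AF ack: {Idle, Grant, Busy}.
States satisfying AG (grant → AF ack): ∅.
Release is reachable from Release and violates grant → AF ack, so AG fails at Release.
Release ∉ Sat(AG (grant → AF ack)).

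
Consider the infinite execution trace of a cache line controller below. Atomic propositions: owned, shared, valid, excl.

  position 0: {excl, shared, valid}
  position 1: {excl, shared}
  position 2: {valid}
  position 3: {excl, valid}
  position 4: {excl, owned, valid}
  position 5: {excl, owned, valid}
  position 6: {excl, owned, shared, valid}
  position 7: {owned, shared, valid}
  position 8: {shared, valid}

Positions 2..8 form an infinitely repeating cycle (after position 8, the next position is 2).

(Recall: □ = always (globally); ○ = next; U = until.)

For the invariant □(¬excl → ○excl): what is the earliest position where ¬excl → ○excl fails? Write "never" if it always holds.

7

Check ¬excl → ○excl at each position in order: 0 ✓, 1 ✓, 2 ✓, 3 ✓, 4 ✓, 5 ✓, 6 ✓.
At position 7 the labels are {owned, shared, valid} and the next position 8 has {shared, valid}, so ¬excl → ○excl is false there. This is the first violation.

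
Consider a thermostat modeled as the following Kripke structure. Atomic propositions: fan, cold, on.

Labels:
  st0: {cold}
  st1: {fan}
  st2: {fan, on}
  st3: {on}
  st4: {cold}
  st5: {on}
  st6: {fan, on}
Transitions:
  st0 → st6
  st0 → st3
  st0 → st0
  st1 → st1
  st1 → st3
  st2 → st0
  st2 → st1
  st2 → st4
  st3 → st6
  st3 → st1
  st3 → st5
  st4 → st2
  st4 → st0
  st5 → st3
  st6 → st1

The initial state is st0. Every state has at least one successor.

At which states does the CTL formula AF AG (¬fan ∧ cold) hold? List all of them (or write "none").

States satisfying AG (¬fan ∧ cold): ∅.
States satisfying AF AG (¬fan ∧ cold): ∅.

none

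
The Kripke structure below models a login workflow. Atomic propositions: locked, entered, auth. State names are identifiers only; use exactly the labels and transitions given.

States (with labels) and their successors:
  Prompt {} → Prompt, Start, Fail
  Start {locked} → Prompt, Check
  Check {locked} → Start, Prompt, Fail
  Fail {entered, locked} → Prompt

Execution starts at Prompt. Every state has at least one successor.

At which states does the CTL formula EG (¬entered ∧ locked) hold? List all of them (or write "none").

{Start, Check}

States satisfying ¬entered ∧ locked: {Start, Check}.
States satisfying EG (¬entered ∧ locked): {Start, Check}.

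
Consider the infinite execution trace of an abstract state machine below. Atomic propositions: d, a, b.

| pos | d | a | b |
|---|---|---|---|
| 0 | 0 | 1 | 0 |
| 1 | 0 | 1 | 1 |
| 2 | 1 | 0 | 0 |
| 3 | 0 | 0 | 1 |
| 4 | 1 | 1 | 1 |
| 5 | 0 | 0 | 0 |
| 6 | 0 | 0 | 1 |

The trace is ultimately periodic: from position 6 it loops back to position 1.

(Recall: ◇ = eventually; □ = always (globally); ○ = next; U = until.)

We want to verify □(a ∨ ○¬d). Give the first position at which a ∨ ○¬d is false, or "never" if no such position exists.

Check a ∨ ○¬d at each position in order: 0 ✓, 1 ✓, 2 ✓.
At position 3 the labels are {b} and the next position 4 has {a, b, d}, so a ∨ ○¬d is false there. This is the first violation.

3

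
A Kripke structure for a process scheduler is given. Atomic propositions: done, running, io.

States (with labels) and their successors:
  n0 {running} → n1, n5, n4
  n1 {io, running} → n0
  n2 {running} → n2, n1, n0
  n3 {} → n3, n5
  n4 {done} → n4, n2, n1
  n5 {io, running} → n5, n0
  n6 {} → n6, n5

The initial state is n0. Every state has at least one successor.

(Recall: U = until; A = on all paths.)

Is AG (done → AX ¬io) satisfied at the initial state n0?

No

States satisfying done → AX ¬io: {n0, n1, n2, n3, n5, n6}.
States satisfying AG (done → AX ¬io): ∅.
n4 is reachable from n0 and violates done → AX ¬io, so AG fails at n0.
n0 ∉ Sat(AG (done → AX ¬io)).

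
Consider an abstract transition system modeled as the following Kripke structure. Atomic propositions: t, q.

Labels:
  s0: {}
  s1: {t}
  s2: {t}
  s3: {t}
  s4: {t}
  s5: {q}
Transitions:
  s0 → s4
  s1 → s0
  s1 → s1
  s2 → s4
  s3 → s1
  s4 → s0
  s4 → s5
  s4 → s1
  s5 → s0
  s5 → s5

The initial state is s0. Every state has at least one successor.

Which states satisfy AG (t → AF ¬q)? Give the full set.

States satisfying t → AF ¬q: {s0, s1, s2, s3, s4, s5}.
States satisfying AG (t → AF ¬q): {s0, s1, s2, s3, s4, s5}.

{s0, s1, s2, s3, s4, s5}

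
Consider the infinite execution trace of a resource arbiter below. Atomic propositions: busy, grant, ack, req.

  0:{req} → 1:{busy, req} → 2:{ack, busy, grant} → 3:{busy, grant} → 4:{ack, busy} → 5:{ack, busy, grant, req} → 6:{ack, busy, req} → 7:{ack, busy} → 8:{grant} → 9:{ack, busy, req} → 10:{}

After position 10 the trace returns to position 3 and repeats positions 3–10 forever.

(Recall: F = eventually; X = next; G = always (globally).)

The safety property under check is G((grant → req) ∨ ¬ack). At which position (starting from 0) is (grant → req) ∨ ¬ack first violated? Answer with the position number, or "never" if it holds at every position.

Check (grant → req) ∨ ¬ack at each position in order: 0 ✓, 1 ✓.
At position 2 the labels are {ack, busy, grant}, so (grant → req) ∨ ¬ack is false there. This is the first violation.

2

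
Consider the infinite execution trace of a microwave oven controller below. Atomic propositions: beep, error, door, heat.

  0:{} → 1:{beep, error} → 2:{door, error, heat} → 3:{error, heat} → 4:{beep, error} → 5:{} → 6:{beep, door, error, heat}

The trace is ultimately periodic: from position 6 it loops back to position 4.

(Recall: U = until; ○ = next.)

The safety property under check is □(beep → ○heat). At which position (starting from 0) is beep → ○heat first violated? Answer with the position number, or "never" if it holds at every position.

4

Check beep → ○heat at each position in order: 0 ✓, 1 ✓, 2 ✓, 3 ✓.
At position 4 the labels are {beep, error} and the next position 5 has {}, so beep → ○heat is false there. This is the first violation.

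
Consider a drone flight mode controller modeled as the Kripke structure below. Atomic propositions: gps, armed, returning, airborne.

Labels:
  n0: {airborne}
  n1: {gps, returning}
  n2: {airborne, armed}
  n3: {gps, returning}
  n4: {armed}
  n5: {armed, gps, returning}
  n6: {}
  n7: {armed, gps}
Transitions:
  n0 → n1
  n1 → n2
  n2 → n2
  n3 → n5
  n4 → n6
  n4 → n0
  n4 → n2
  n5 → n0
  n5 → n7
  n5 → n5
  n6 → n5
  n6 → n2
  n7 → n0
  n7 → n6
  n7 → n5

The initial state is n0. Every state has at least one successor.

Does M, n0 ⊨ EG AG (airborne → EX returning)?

No

States satisfying AG (airborne → EX returning): ∅.
States satisfying EG AG (airborne → EX returning): ∅.
No suitable path/successor from n0 witnesses the formula.
n0 ∉ Sat(EG AG (airborne → EX returning)).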